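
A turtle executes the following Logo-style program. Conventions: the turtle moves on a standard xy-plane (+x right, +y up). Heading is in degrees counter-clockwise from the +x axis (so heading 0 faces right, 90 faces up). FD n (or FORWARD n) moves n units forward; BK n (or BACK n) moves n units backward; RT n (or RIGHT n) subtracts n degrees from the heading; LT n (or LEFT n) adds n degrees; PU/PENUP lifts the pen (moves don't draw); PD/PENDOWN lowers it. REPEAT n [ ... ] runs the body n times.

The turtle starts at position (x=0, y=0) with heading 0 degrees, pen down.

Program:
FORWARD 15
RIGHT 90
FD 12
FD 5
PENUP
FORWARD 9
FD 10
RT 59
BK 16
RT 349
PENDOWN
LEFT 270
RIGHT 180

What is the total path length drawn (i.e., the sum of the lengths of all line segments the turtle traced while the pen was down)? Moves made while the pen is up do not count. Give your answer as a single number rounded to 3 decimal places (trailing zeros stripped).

Executing turtle program step by step:
Start: pos=(0,0), heading=0, pen down
FD 15: (0,0) -> (15,0) [heading=0, draw]
RT 90: heading 0 -> 270
FD 12: (15,0) -> (15,-12) [heading=270, draw]
FD 5: (15,-12) -> (15,-17) [heading=270, draw]
PU: pen up
FD 9: (15,-17) -> (15,-26) [heading=270, move]
FD 10: (15,-26) -> (15,-36) [heading=270, move]
RT 59: heading 270 -> 211
BK 16: (15,-36) -> (28.715,-27.759) [heading=211, move]
RT 349: heading 211 -> 222
PD: pen down
LT 270: heading 222 -> 132
RT 180: heading 132 -> 312
Final: pos=(28.715,-27.759), heading=312, 3 segment(s) drawn

Segment lengths:
  seg 1: (0,0) -> (15,0), length = 15
  seg 2: (15,0) -> (15,-12), length = 12
  seg 3: (15,-12) -> (15,-17), length = 5
Total = 32

Answer: 32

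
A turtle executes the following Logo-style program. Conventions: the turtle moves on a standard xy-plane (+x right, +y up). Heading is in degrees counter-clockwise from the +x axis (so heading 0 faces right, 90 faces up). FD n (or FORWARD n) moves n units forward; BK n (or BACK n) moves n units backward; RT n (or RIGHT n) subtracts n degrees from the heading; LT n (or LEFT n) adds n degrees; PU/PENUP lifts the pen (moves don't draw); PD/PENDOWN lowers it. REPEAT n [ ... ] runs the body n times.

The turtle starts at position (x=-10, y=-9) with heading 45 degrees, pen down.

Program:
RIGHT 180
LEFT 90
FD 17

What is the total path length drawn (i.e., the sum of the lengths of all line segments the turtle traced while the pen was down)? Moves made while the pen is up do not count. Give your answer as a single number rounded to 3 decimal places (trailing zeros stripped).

Executing turtle program step by step:
Start: pos=(-10,-9), heading=45, pen down
RT 180: heading 45 -> 225
LT 90: heading 225 -> 315
FD 17: (-10,-9) -> (2.021,-21.021) [heading=315, draw]
Final: pos=(2.021,-21.021), heading=315, 1 segment(s) drawn

Segment lengths:
  seg 1: (-10,-9) -> (2.021,-21.021), length = 17
Total = 17

Answer: 17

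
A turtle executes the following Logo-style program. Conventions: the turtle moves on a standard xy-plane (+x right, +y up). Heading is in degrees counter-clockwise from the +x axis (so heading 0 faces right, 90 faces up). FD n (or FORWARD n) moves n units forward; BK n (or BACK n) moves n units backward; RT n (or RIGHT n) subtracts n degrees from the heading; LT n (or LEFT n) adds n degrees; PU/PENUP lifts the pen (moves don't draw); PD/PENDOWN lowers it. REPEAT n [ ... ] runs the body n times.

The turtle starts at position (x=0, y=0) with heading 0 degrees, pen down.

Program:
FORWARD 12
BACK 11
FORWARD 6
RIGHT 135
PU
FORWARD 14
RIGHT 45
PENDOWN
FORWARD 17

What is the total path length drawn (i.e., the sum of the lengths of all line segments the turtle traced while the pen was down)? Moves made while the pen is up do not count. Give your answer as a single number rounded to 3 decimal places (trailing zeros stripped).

Executing turtle program step by step:
Start: pos=(0,0), heading=0, pen down
FD 12: (0,0) -> (12,0) [heading=0, draw]
BK 11: (12,0) -> (1,0) [heading=0, draw]
FD 6: (1,0) -> (7,0) [heading=0, draw]
RT 135: heading 0 -> 225
PU: pen up
FD 14: (7,0) -> (-2.899,-9.899) [heading=225, move]
RT 45: heading 225 -> 180
PD: pen down
FD 17: (-2.899,-9.899) -> (-19.899,-9.899) [heading=180, draw]
Final: pos=(-19.899,-9.899), heading=180, 4 segment(s) drawn

Segment lengths:
  seg 1: (0,0) -> (12,0), length = 12
  seg 2: (12,0) -> (1,0), length = 11
  seg 3: (1,0) -> (7,0), length = 6
  seg 4: (-2.899,-9.899) -> (-19.899,-9.899), length = 17
Total = 46

Answer: 46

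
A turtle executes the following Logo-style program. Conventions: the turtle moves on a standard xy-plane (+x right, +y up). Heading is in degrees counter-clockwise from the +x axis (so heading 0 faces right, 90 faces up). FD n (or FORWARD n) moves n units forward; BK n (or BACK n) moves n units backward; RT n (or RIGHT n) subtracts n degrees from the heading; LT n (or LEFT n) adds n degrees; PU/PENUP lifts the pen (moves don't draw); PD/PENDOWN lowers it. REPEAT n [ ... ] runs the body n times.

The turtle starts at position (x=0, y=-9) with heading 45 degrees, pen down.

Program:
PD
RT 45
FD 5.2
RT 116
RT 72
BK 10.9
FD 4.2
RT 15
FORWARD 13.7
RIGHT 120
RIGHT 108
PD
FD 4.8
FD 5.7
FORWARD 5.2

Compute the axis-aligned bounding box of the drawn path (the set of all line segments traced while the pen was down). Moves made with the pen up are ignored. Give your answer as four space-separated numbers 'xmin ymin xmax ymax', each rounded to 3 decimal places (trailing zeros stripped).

Executing turtle program step by step:
Start: pos=(0,-9), heading=45, pen down
PD: pen down
RT 45: heading 45 -> 0
FD 5.2: (0,-9) -> (5.2,-9) [heading=0, draw]
RT 116: heading 0 -> 244
RT 72: heading 244 -> 172
BK 10.9: (5.2,-9) -> (15.994,-10.517) [heading=172, draw]
FD 4.2: (15.994,-10.517) -> (11.835,-9.932) [heading=172, draw]
RT 15: heading 172 -> 157
FD 13.7: (11.835,-9.932) -> (-0.776,-4.579) [heading=157, draw]
RT 120: heading 157 -> 37
RT 108: heading 37 -> 289
PD: pen down
FD 4.8: (-0.776,-4.579) -> (0.787,-9.118) [heading=289, draw]
FD 5.7: (0.787,-9.118) -> (2.642,-14.507) [heading=289, draw]
FD 5.2: (2.642,-14.507) -> (4.335,-19.424) [heading=289, draw]
Final: pos=(4.335,-19.424), heading=289, 7 segment(s) drawn

Segment endpoints: x in {-0.776, 0, 0.787, 2.642, 4.335, 5.2, 11.835, 15.994}, y in {-19.424, -14.507, -10.517, -9.932, -9.118, -9, -4.579}
xmin=-0.776, ymin=-19.424, xmax=15.994, ymax=-4.579

Answer: -0.776 -19.424 15.994 -4.579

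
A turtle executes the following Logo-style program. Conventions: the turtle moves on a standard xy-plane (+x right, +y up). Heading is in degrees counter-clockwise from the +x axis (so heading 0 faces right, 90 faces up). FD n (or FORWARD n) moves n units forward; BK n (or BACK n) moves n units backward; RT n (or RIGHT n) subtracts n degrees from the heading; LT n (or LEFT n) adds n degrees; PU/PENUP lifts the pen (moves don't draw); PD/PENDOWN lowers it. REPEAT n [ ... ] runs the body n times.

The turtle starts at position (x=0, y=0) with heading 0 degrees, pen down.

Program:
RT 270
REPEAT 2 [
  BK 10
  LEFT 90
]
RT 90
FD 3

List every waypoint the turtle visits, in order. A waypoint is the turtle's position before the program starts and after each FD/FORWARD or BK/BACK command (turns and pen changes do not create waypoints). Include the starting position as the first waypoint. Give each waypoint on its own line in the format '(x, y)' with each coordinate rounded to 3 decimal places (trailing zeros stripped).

Executing turtle program step by step:
Start: pos=(0,0), heading=0, pen down
RT 270: heading 0 -> 90
REPEAT 2 [
  -- iteration 1/2 --
  BK 10: (0,0) -> (0,-10) [heading=90, draw]
  LT 90: heading 90 -> 180
  -- iteration 2/2 --
  BK 10: (0,-10) -> (10,-10) [heading=180, draw]
  LT 90: heading 180 -> 270
]
RT 90: heading 270 -> 180
FD 3: (10,-10) -> (7,-10) [heading=180, draw]
Final: pos=(7,-10), heading=180, 3 segment(s) drawn
Waypoints (4 total):
(0, 0)
(0, -10)
(10, -10)
(7, -10)

Answer: (0, 0)
(0, -10)
(10, -10)
(7, -10)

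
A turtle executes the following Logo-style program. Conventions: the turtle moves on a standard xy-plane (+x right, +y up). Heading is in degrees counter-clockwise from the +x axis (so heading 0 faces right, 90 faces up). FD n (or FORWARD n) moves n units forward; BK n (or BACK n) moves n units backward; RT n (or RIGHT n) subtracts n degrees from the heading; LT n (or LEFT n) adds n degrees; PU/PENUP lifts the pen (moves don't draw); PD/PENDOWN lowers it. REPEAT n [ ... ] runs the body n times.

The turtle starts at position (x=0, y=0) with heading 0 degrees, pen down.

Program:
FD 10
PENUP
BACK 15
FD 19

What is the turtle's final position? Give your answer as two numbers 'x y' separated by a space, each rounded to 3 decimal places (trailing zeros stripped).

Answer: 14 0

Derivation:
Executing turtle program step by step:
Start: pos=(0,0), heading=0, pen down
FD 10: (0,0) -> (10,0) [heading=0, draw]
PU: pen up
BK 15: (10,0) -> (-5,0) [heading=0, move]
FD 19: (-5,0) -> (14,0) [heading=0, move]
Final: pos=(14,0), heading=0, 1 segment(s) drawn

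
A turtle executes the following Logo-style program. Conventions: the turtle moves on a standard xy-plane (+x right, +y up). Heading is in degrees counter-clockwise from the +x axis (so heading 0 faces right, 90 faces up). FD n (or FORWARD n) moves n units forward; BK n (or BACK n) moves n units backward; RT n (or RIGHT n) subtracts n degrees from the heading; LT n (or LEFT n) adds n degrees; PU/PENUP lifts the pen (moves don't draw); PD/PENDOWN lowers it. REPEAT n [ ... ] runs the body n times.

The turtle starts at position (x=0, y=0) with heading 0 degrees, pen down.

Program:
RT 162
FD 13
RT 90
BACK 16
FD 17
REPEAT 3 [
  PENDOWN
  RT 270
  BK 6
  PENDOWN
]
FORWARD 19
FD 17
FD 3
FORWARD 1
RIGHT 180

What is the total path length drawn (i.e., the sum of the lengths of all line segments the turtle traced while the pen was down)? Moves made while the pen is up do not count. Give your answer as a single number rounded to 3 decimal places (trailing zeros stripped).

Executing turtle program step by step:
Start: pos=(0,0), heading=0, pen down
RT 162: heading 0 -> 198
FD 13: (0,0) -> (-12.364,-4.017) [heading=198, draw]
RT 90: heading 198 -> 108
BK 16: (-12.364,-4.017) -> (-7.419,-19.234) [heading=108, draw]
FD 17: (-7.419,-19.234) -> (-12.673,-3.066) [heading=108, draw]
REPEAT 3 [
  -- iteration 1/3 --
  PD: pen down
  RT 270: heading 108 -> 198
  BK 6: (-12.673,-3.066) -> (-6.966,-1.212) [heading=198, draw]
  PD: pen down
  -- iteration 2/3 --
  PD: pen down
  RT 270: heading 198 -> 288
  BK 6: (-6.966,-1.212) -> (-8.821,4.494) [heading=288, draw]
  PD: pen down
  -- iteration 3/3 --
  PD: pen down
  RT 270: heading 288 -> 18
  BK 6: (-8.821,4.494) -> (-14.527,2.64) [heading=18, draw]
  PD: pen down
]
FD 19: (-14.527,2.64) -> (3.543,8.511) [heading=18, draw]
FD 17: (3.543,8.511) -> (19.711,13.765) [heading=18, draw]
FD 3: (19.711,13.765) -> (22.564,14.692) [heading=18, draw]
FD 1: (22.564,14.692) -> (23.515,15.001) [heading=18, draw]
RT 180: heading 18 -> 198
Final: pos=(23.515,15.001), heading=198, 10 segment(s) drawn

Segment lengths:
  seg 1: (0,0) -> (-12.364,-4.017), length = 13
  seg 2: (-12.364,-4.017) -> (-7.419,-19.234), length = 16
  seg 3: (-7.419,-19.234) -> (-12.673,-3.066), length = 17
  seg 4: (-12.673,-3.066) -> (-6.966,-1.212), length = 6
  seg 5: (-6.966,-1.212) -> (-8.821,4.494), length = 6
  seg 6: (-8.821,4.494) -> (-14.527,2.64), length = 6
  seg 7: (-14.527,2.64) -> (3.543,8.511), length = 19
  seg 8: (3.543,8.511) -> (19.711,13.765), length = 17
  seg 9: (19.711,13.765) -> (22.564,14.692), length = 3
  seg 10: (22.564,14.692) -> (23.515,15.001), length = 1
Total = 104

Answer: 104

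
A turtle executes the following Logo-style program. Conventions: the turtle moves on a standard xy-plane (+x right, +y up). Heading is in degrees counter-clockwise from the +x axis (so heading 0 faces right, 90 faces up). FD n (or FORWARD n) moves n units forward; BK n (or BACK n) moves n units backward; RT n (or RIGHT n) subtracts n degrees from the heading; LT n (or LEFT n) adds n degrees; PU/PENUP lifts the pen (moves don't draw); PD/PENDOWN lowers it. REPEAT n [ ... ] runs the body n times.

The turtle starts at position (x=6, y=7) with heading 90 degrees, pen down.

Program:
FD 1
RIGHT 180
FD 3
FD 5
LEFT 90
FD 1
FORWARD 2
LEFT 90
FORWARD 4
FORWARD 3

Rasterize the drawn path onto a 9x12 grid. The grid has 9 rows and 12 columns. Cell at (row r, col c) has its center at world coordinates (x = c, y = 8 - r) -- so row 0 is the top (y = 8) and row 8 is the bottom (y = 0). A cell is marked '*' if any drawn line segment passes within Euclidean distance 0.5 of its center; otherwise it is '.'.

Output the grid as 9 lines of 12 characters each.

Segment 0: (6,7) -> (6,8)
Segment 1: (6,8) -> (6,5)
Segment 2: (6,5) -> (6,0)
Segment 3: (6,0) -> (7,0)
Segment 4: (7,0) -> (9,0)
Segment 5: (9,0) -> (9,4)
Segment 6: (9,4) -> (9,7)

Answer: ......*.....
......*..*..
......*..*..
......*..*..
......*..*..
......*..*..
......*..*..
......*..*..
......****..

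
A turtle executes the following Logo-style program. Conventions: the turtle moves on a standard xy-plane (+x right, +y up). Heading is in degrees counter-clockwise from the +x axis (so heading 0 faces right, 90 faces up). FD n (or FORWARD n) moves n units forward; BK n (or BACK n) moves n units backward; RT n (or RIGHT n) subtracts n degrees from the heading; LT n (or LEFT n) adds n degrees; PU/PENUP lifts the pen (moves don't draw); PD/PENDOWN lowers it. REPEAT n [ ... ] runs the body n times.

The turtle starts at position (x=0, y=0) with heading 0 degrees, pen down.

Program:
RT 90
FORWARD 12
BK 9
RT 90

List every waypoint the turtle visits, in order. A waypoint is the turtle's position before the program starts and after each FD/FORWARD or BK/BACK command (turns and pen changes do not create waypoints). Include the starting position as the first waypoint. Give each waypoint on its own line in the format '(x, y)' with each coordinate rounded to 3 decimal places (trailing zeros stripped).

Answer: (0, 0)
(0, -12)
(0, -3)

Derivation:
Executing turtle program step by step:
Start: pos=(0,0), heading=0, pen down
RT 90: heading 0 -> 270
FD 12: (0,0) -> (0,-12) [heading=270, draw]
BK 9: (0,-12) -> (0,-3) [heading=270, draw]
RT 90: heading 270 -> 180
Final: pos=(0,-3), heading=180, 2 segment(s) drawn
Waypoints (3 total):
(0, 0)
(0, -12)
(0, -3)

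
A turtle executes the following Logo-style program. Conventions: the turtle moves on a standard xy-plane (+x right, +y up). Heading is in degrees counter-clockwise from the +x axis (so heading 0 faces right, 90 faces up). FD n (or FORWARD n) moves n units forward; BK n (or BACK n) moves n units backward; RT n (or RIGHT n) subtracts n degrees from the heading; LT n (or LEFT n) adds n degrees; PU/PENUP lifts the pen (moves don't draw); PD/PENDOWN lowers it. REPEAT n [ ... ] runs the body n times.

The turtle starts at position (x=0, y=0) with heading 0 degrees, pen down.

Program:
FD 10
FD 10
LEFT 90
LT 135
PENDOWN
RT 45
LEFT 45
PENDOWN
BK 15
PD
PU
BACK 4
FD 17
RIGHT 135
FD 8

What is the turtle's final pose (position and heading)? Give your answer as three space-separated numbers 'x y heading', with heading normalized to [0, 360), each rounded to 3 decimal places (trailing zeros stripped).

Answer: 21.414 9.414 90

Derivation:
Executing turtle program step by step:
Start: pos=(0,0), heading=0, pen down
FD 10: (0,0) -> (10,0) [heading=0, draw]
FD 10: (10,0) -> (20,0) [heading=0, draw]
LT 90: heading 0 -> 90
LT 135: heading 90 -> 225
PD: pen down
RT 45: heading 225 -> 180
LT 45: heading 180 -> 225
PD: pen down
BK 15: (20,0) -> (30.607,10.607) [heading=225, draw]
PD: pen down
PU: pen up
BK 4: (30.607,10.607) -> (33.435,13.435) [heading=225, move]
FD 17: (33.435,13.435) -> (21.414,1.414) [heading=225, move]
RT 135: heading 225 -> 90
FD 8: (21.414,1.414) -> (21.414,9.414) [heading=90, move]
Final: pos=(21.414,9.414), heading=90, 3 segment(s) drawn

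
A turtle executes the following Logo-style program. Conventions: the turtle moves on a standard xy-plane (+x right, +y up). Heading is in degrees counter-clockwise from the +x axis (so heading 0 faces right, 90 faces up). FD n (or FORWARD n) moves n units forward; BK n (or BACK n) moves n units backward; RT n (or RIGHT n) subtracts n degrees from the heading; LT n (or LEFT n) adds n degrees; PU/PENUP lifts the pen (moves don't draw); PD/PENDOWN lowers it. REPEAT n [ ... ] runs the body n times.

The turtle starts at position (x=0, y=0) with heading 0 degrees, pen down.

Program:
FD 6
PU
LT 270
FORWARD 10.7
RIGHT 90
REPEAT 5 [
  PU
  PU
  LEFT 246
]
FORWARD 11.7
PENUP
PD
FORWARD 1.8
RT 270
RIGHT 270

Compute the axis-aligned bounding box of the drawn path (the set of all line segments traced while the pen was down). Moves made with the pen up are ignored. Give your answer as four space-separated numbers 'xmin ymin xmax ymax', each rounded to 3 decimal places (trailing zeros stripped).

Answer: 0 -17.45 17.691 0

Derivation:
Executing turtle program step by step:
Start: pos=(0,0), heading=0, pen down
FD 6: (0,0) -> (6,0) [heading=0, draw]
PU: pen up
LT 270: heading 0 -> 270
FD 10.7: (6,0) -> (6,-10.7) [heading=270, move]
RT 90: heading 270 -> 180
REPEAT 5 [
  -- iteration 1/5 --
  PU: pen up
  PU: pen up
  LT 246: heading 180 -> 66
  -- iteration 2/5 --
  PU: pen up
  PU: pen up
  LT 246: heading 66 -> 312
  -- iteration 3/5 --
  PU: pen up
  PU: pen up
  LT 246: heading 312 -> 198
  -- iteration 4/5 --
  PU: pen up
  PU: pen up
  LT 246: heading 198 -> 84
  -- iteration 5/5 --
  PU: pen up
  PU: pen up
  LT 246: heading 84 -> 330
]
FD 11.7: (6,-10.7) -> (16.132,-16.55) [heading=330, move]
PU: pen up
PD: pen down
FD 1.8: (16.132,-16.55) -> (17.691,-17.45) [heading=330, draw]
RT 270: heading 330 -> 60
RT 270: heading 60 -> 150
Final: pos=(17.691,-17.45), heading=150, 2 segment(s) drawn

Segment endpoints: x in {0, 6, 16.132, 17.691}, y in {-17.45, -16.55, 0}
xmin=0, ymin=-17.45, xmax=17.691, ymax=0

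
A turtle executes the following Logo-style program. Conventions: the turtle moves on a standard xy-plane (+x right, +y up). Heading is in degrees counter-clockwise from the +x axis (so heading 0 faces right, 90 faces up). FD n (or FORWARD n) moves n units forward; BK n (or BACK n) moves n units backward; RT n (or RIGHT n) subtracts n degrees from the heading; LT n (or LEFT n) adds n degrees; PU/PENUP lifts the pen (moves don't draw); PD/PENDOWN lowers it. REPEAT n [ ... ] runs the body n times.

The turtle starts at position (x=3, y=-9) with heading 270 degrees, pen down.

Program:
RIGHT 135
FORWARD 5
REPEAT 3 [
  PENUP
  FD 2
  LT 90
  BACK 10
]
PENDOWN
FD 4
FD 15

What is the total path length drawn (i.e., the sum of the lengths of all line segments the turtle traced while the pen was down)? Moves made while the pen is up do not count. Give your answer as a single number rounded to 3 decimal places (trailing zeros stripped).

Answer: 24

Derivation:
Executing turtle program step by step:
Start: pos=(3,-9), heading=270, pen down
RT 135: heading 270 -> 135
FD 5: (3,-9) -> (-0.536,-5.464) [heading=135, draw]
REPEAT 3 [
  -- iteration 1/3 --
  PU: pen up
  FD 2: (-0.536,-5.464) -> (-1.95,-4.05) [heading=135, move]
  LT 90: heading 135 -> 225
  BK 10: (-1.95,-4.05) -> (5.121,3.021) [heading=225, move]
  -- iteration 2/3 --
  PU: pen up
  FD 2: (5.121,3.021) -> (3.707,1.607) [heading=225, move]
  LT 90: heading 225 -> 315
  BK 10: (3.707,1.607) -> (-3.364,8.678) [heading=315, move]
  -- iteration 3/3 --
  PU: pen up
  FD 2: (-3.364,8.678) -> (-1.95,7.263) [heading=315, move]
  LT 90: heading 315 -> 45
  BK 10: (-1.95,7.263) -> (-9.021,0.192) [heading=45, move]
]
PD: pen down
FD 4: (-9.021,0.192) -> (-6.192,3.021) [heading=45, draw]
FD 15: (-6.192,3.021) -> (4.414,13.627) [heading=45, draw]
Final: pos=(4.414,13.627), heading=45, 3 segment(s) drawn

Segment lengths:
  seg 1: (3,-9) -> (-0.536,-5.464), length = 5
  seg 2: (-9.021,0.192) -> (-6.192,3.021), length = 4
  seg 3: (-6.192,3.021) -> (4.414,13.627), length = 15
Total = 24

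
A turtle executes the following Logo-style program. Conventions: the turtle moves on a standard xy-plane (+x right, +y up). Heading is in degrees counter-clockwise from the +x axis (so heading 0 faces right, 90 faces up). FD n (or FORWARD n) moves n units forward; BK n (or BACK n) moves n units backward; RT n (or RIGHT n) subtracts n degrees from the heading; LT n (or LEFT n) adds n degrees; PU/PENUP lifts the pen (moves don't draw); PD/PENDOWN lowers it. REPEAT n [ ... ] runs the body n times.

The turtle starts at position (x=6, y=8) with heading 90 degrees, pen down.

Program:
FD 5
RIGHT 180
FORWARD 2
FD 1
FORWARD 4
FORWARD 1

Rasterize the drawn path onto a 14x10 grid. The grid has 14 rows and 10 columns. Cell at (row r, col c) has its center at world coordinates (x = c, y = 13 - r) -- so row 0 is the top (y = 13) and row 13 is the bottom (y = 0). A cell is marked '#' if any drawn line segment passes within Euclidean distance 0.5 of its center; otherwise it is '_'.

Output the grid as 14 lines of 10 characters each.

Answer: ______#___
______#___
______#___
______#___
______#___
______#___
______#___
______#___
______#___
__________
__________
__________
__________
__________

Derivation:
Segment 0: (6,8) -> (6,13)
Segment 1: (6,13) -> (6,11)
Segment 2: (6,11) -> (6,10)
Segment 3: (6,10) -> (6,6)
Segment 4: (6,6) -> (6,5)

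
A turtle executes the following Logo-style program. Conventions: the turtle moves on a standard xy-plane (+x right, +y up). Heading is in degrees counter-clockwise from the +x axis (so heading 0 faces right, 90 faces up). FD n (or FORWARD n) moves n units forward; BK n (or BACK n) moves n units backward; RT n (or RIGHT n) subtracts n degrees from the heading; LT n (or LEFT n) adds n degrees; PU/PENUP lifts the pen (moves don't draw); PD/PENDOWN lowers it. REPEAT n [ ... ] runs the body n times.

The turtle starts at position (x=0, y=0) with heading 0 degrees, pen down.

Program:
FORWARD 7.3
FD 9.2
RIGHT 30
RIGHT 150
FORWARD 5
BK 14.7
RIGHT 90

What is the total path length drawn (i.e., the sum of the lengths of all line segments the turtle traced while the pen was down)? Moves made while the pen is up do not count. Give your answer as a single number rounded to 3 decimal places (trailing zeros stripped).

Answer: 36.2

Derivation:
Executing turtle program step by step:
Start: pos=(0,0), heading=0, pen down
FD 7.3: (0,0) -> (7.3,0) [heading=0, draw]
FD 9.2: (7.3,0) -> (16.5,0) [heading=0, draw]
RT 30: heading 0 -> 330
RT 150: heading 330 -> 180
FD 5: (16.5,0) -> (11.5,0) [heading=180, draw]
BK 14.7: (11.5,0) -> (26.2,0) [heading=180, draw]
RT 90: heading 180 -> 90
Final: pos=(26.2,0), heading=90, 4 segment(s) drawn

Segment lengths:
  seg 1: (0,0) -> (7.3,0), length = 7.3
  seg 2: (7.3,0) -> (16.5,0), length = 9.2
  seg 3: (16.5,0) -> (11.5,0), length = 5
  seg 4: (11.5,0) -> (26.2,0), length = 14.7
Total = 36.2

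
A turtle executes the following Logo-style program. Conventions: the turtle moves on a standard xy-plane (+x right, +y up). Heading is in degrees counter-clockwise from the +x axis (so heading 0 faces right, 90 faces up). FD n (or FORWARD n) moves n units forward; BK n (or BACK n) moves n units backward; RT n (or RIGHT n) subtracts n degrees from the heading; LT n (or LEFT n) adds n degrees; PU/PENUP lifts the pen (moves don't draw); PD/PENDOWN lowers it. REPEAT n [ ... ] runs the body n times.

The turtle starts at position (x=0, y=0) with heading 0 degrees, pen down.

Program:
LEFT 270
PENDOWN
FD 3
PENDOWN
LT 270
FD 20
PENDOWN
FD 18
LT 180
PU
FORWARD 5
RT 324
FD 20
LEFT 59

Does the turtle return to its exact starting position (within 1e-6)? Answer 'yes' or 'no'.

Answer: no

Derivation:
Executing turtle program step by step:
Start: pos=(0,0), heading=0, pen down
LT 270: heading 0 -> 270
PD: pen down
FD 3: (0,0) -> (0,-3) [heading=270, draw]
PD: pen down
LT 270: heading 270 -> 180
FD 20: (0,-3) -> (-20,-3) [heading=180, draw]
PD: pen down
FD 18: (-20,-3) -> (-38,-3) [heading=180, draw]
LT 180: heading 180 -> 0
PU: pen up
FD 5: (-38,-3) -> (-33,-3) [heading=0, move]
RT 324: heading 0 -> 36
FD 20: (-33,-3) -> (-16.82,8.756) [heading=36, move]
LT 59: heading 36 -> 95
Final: pos=(-16.82,8.756), heading=95, 3 segment(s) drawn

Start position: (0, 0)
Final position: (-16.82, 8.756)
Distance = 18.962; >= 1e-6 -> NOT closed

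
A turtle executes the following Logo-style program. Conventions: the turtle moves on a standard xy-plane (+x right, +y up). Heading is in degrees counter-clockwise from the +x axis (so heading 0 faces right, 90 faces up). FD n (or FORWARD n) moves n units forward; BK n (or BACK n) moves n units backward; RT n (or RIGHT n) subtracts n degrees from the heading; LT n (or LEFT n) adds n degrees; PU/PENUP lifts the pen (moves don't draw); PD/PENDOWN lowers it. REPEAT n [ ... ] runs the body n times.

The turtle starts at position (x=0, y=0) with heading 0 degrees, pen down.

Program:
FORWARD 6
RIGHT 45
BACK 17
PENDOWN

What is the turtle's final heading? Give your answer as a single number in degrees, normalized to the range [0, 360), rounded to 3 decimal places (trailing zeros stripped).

Executing turtle program step by step:
Start: pos=(0,0), heading=0, pen down
FD 6: (0,0) -> (6,0) [heading=0, draw]
RT 45: heading 0 -> 315
BK 17: (6,0) -> (-6.021,12.021) [heading=315, draw]
PD: pen down
Final: pos=(-6.021,12.021), heading=315, 2 segment(s) drawn

Answer: 315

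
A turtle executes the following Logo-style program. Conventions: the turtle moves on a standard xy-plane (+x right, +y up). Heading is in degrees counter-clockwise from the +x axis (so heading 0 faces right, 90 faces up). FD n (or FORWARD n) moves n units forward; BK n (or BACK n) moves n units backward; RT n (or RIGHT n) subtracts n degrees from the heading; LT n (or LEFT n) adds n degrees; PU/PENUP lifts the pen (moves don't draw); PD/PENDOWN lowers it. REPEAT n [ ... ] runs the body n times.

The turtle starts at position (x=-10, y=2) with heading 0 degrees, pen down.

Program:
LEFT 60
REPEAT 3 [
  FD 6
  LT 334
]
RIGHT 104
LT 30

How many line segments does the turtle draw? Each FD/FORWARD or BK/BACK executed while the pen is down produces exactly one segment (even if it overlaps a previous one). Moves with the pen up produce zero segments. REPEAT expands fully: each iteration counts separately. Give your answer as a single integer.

Executing turtle program step by step:
Start: pos=(-10,2), heading=0, pen down
LT 60: heading 0 -> 60
REPEAT 3 [
  -- iteration 1/3 --
  FD 6: (-10,2) -> (-7,7.196) [heading=60, draw]
  LT 334: heading 60 -> 34
  -- iteration 2/3 --
  FD 6: (-7,7.196) -> (-2.026,10.551) [heading=34, draw]
  LT 334: heading 34 -> 8
  -- iteration 3/3 --
  FD 6: (-2.026,10.551) -> (3.916,11.386) [heading=8, draw]
  LT 334: heading 8 -> 342
]
RT 104: heading 342 -> 238
LT 30: heading 238 -> 268
Final: pos=(3.916,11.386), heading=268, 3 segment(s) drawn
Segments drawn: 3

Answer: 3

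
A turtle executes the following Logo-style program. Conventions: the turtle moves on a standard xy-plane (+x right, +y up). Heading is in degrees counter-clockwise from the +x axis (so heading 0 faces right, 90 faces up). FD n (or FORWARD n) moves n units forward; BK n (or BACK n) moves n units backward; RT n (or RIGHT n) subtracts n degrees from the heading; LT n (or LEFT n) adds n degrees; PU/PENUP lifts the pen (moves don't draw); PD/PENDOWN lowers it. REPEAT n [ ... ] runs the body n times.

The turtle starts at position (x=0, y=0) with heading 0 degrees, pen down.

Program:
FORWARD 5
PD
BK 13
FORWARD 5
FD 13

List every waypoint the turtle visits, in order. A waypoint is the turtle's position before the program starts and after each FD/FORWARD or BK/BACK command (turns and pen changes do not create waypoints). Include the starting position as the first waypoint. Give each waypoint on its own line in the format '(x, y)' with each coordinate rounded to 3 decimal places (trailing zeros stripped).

Answer: (0, 0)
(5, 0)
(-8, 0)
(-3, 0)
(10, 0)

Derivation:
Executing turtle program step by step:
Start: pos=(0,0), heading=0, pen down
FD 5: (0,0) -> (5,0) [heading=0, draw]
PD: pen down
BK 13: (5,0) -> (-8,0) [heading=0, draw]
FD 5: (-8,0) -> (-3,0) [heading=0, draw]
FD 13: (-3,0) -> (10,0) [heading=0, draw]
Final: pos=(10,0), heading=0, 4 segment(s) drawn
Waypoints (5 total):
(0, 0)
(5, 0)
(-8, 0)
(-3, 0)
(10, 0)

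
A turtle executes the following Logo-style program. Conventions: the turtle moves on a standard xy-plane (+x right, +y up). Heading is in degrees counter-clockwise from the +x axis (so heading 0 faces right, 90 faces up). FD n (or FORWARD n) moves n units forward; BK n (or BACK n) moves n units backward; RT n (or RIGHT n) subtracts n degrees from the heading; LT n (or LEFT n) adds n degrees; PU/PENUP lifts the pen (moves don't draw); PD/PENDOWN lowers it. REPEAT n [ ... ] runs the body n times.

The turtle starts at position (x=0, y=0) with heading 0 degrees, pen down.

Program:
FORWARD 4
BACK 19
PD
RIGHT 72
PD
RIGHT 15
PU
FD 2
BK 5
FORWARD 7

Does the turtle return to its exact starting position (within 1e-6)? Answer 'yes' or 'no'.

Executing turtle program step by step:
Start: pos=(0,0), heading=0, pen down
FD 4: (0,0) -> (4,0) [heading=0, draw]
BK 19: (4,0) -> (-15,0) [heading=0, draw]
PD: pen down
RT 72: heading 0 -> 288
PD: pen down
RT 15: heading 288 -> 273
PU: pen up
FD 2: (-15,0) -> (-14.895,-1.997) [heading=273, move]
BK 5: (-14.895,-1.997) -> (-15.157,2.996) [heading=273, move]
FD 7: (-15.157,2.996) -> (-14.791,-3.995) [heading=273, move]
Final: pos=(-14.791,-3.995), heading=273, 2 segment(s) drawn

Start position: (0, 0)
Final position: (-14.791, -3.995)
Distance = 15.321; >= 1e-6 -> NOT closed

Answer: no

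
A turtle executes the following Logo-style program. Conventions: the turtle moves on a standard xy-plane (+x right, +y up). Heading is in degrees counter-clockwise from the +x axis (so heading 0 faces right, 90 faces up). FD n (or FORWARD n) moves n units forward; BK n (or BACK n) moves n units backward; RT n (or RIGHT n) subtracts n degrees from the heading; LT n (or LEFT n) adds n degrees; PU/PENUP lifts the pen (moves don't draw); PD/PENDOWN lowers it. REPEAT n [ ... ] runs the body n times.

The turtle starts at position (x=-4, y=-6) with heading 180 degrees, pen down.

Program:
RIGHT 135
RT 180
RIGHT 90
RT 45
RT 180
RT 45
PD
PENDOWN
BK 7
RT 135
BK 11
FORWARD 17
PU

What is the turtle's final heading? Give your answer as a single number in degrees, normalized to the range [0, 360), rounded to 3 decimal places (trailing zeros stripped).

Answer: 90

Derivation:
Executing turtle program step by step:
Start: pos=(-4,-6), heading=180, pen down
RT 135: heading 180 -> 45
RT 180: heading 45 -> 225
RT 90: heading 225 -> 135
RT 45: heading 135 -> 90
RT 180: heading 90 -> 270
RT 45: heading 270 -> 225
PD: pen down
PD: pen down
BK 7: (-4,-6) -> (0.95,-1.05) [heading=225, draw]
RT 135: heading 225 -> 90
BK 11: (0.95,-1.05) -> (0.95,-12.05) [heading=90, draw]
FD 17: (0.95,-12.05) -> (0.95,4.95) [heading=90, draw]
PU: pen up
Final: pos=(0.95,4.95), heading=90, 3 segment(s) drawn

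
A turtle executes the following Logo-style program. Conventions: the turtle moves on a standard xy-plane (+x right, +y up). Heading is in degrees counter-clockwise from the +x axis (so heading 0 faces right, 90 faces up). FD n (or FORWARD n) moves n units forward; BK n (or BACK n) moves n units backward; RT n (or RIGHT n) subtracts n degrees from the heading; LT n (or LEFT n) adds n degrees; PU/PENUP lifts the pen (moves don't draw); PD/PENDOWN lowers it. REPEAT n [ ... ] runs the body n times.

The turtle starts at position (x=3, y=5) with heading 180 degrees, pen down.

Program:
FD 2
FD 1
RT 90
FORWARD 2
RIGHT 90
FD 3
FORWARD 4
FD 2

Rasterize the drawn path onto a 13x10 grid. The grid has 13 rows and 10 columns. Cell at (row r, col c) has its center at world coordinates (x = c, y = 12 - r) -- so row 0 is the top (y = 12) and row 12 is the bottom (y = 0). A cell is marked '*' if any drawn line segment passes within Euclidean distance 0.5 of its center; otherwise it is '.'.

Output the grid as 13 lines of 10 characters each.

Segment 0: (3,5) -> (1,5)
Segment 1: (1,5) -> (0,5)
Segment 2: (0,5) -> (0,7)
Segment 3: (0,7) -> (3,7)
Segment 4: (3,7) -> (7,7)
Segment 5: (7,7) -> (9,7)

Answer: ..........
..........
..........
..........
..........
**********
*.........
****......
..........
..........
..........
..........
..........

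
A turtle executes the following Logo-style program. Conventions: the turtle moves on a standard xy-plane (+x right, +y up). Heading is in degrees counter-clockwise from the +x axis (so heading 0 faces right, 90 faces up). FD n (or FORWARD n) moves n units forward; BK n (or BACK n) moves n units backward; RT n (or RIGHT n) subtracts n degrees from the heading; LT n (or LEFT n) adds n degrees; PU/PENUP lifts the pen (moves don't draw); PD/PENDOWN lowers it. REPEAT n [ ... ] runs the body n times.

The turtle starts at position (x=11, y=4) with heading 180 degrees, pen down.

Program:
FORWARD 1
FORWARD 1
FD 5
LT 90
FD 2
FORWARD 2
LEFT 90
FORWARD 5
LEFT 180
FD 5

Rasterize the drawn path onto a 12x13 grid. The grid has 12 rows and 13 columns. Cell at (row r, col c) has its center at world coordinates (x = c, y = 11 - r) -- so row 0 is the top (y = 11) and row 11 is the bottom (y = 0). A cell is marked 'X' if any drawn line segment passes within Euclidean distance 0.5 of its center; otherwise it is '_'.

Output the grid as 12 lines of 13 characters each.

Answer: _____________
_____________
_____________
_____________
_____________
_____________
_____________
____XXXXXXXX_
____X________
____X________
____X________
____XXXXXX___

Derivation:
Segment 0: (11,4) -> (10,4)
Segment 1: (10,4) -> (9,4)
Segment 2: (9,4) -> (4,4)
Segment 3: (4,4) -> (4,2)
Segment 4: (4,2) -> (4,0)
Segment 5: (4,0) -> (9,-0)
Segment 6: (9,-0) -> (4,0)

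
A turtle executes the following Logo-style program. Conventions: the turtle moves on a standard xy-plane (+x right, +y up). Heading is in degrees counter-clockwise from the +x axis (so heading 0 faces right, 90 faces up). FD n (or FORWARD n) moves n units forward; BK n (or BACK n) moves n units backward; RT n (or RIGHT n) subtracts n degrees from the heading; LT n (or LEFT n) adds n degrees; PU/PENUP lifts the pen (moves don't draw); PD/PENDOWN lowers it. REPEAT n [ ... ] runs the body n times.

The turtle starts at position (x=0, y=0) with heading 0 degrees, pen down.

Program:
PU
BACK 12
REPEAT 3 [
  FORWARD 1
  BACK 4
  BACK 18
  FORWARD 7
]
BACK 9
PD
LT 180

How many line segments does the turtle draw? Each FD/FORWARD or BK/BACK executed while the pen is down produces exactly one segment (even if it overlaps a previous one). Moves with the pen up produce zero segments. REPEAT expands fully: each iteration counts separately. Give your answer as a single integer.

Executing turtle program step by step:
Start: pos=(0,0), heading=0, pen down
PU: pen up
BK 12: (0,0) -> (-12,0) [heading=0, move]
REPEAT 3 [
  -- iteration 1/3 --
  FD 1: (-12,0) -> (-11,0) [heading=0, move]
  BK 4: (-11,0) -> (-15,0) [heading=0, move]
  BK 18: (-15,0) -> (-33,0) [heading=0, move]
  FD 7: (-33,0) -> (-26,0) [heading=0, move]
  -- iteration 2/3 --
  FD 1: (-26,0) -> (-25,0) [heading=0, move]
  BK 4: (-25,0) -> (-29,0) [heading=0, move]
  BK 18: (-29,0) -> (-47,0) [heading=0, move]
  FD 7: (-47,0) -> (-40,0) [heading=0, move]
  -- iteration 3/3 --
  FD 1: (-40,0) -> (-39,0) [heading=0, move]
  BK 4: (-39,0) -> (-43,0) [heading=0, move]
  BK 18: (-43,0) -> (-61,0) [heading=0, move]
  FD 7: (-61,0) -> (-54,0) [heading=0, move]
]
BK 9: (-54,0) -> (-63,0) [heading=0, move]
PD: pen down
LT 180: heading 0 -> 180
Final: pos=(-63,0), heading=180, 0 segment(s) drawn
Segments drawn: 0

Answer: 0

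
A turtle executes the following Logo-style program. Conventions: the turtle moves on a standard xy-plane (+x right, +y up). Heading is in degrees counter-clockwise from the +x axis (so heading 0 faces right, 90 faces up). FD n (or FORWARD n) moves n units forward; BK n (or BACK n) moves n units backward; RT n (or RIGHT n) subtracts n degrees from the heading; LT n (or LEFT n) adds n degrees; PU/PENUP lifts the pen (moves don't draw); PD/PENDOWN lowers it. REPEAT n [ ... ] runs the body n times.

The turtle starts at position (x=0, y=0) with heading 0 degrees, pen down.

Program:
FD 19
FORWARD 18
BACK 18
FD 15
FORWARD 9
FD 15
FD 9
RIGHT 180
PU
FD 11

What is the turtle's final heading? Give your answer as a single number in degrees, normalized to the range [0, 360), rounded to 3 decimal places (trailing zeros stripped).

Executing turtle program step by step:
Start: pos=(0,0), heading=0, pen down
FD 19: (0,0) -> (19,0) [heading=0, draw]
FD 18: (19,0) -> (37,0) [heading=0, draw]
BK 18: (37,0) -> (19,0) [heading=0, draw]
FD 15: (19,0) -> (34,0) [heading=0, draw]
FD 9: (34,0) -> (43,0) [heading=0, draw]
FD 15: (43,0) -> (58,0) [heading=0, draw]
FD 9: (58,0) -> (67,0) [heading=0, draw]
RT 180: heading 0 -> 180
PU: pen up
FD 11: (67,0) -> (56,0) [heading=180, move]
Final: pos=(56,0), heading=180, 7 segment(s) drawn

Answer: 180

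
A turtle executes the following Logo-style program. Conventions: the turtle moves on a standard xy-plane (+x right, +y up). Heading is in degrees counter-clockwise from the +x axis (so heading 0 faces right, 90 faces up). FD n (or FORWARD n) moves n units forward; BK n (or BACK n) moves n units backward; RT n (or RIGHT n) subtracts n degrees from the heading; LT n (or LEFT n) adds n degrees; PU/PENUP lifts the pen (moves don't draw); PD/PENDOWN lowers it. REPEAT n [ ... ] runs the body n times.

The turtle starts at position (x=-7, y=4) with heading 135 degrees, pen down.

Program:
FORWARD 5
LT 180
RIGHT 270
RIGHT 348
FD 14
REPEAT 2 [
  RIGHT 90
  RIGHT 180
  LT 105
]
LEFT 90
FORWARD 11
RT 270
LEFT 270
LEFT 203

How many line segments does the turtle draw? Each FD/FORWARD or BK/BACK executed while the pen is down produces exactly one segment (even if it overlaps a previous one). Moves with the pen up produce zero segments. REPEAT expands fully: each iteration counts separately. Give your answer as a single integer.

Answer: 3

Derivation:
Executing turtle program step by step:
Start: pos=(-7,4), heading=135, pen down
FD 5: (-7,4) -> (-10.536,7.536) [heading=135, draw]
LT 180: heading 135 -> 315
RT 270: heading 315 -> 45
RT 348: heading 45 -> 57
FD 14: (-10.536,7.536) -> (-2.911,19.277) [heading=57, draw]
REPEAT 2 [
  -- iteration 1/2 --
  RT 90: heading 57 -> 327
  RT 180: heading 327 -> 147
  LT 105: heading 147 -> 252
  -- iteration 2/2 --
  RT 90: heading 252 -> 162
  RT 180: heading 162 -> 342
  LT 105: heading 342 -> 87
]
LT 90: heading 87 -> 177
FD 11: (-2.911,19.277) -> (-13.896,19.853) [heading=177, draw]
RT 270: heading 177 -> 267
LT 270: heading 267 -> 177
LT 203: heading 177 -> 20
Final: pos=(-13.896,19.853), heading=20, 3 segment(s) drawn
Segments drawn: 3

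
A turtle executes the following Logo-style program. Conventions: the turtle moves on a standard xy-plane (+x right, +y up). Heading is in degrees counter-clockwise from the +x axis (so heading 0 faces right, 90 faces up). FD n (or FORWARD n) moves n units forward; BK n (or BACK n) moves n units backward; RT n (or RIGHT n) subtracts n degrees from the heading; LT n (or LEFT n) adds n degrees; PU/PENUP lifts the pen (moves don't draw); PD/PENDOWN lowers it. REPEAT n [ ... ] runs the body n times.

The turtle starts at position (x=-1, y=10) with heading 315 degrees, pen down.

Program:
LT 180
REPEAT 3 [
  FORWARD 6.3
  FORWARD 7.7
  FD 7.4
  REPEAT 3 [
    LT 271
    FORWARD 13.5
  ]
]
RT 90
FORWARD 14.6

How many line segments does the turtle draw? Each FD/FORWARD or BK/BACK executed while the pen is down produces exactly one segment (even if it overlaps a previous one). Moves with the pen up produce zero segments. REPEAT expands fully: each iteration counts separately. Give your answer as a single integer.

Answer: 19

Derivation:
Executing turtle program step by step:
Start: pos=(-1,10), heading=315, pen down
LT 180: heading 315 -> 135
REPEAT 3 [
  -- iteration 1/3 --
  FD 6.3: (-1,10) -> (-5.455,14.455) [heading=135, draw]
  FD 7.7: (-5.455,14.455) -> (-10.899,19.899) [heading=135, draw]
  FD 7.4: (-10.899,19.899) -> (-16.132,25.132) [heading=135, draw]
  REPEAT 3 [
    -- iteration 1/3 --
    LT 271: heading 135 -> 46
    FD 13.5: (-16.132,25.132) -> (-6.754,34.843) [heading=46, draw]
    -- iteration 2/3 --
    LT 271: heading 46 -> 317
    FD 13.5: (-6.754,34.843) -> (3.119,25.636) [heading=317, draw]
    -- iteration 3/3 --
    LT 271: heading 317 -> 228
    FD 13.5: (3.119,25.636) -> (-5.914,15.604) [heading=228, draw]
  ]
  -- iteration 2/3 --
  FD 6.3: (-5.914,15.604) -> (-10.13,10.922) [heading=228, draw]
  FD 7.7: (-10.13,10.922) -> (-15.282,5.2) [heading=228, draw]
  FD 7.4: (-15.282,5.2) -> (-20.234,-0.3) [heading=228, draw]
  REPEAT 3 [
    -- iteration 1/3 --
    LT 271: heading 228 -> 139
    FD 13.5: (-20.234,-0.3) -> (-30.422,8.557) [heading=139, draw]
    -- iteration 2/3 --
    LT 271: heading 139 -> 50
    FD 13.5: (-30.422,8.557) -> (-21.745,18.899) [heading=50, draw]
    -- iteration 3/3 --
    LT 271: heading 50 -> 321
    FD 13.5: (-21.745,18.899) -> (-11.253,10.403) [heading=321, draw]
  ]
  -- iteration 3/3 --
  FD 6.3: (-11.253,10.403) -> (-6.357,6.438) [heading=321, draw]
  FD 7.7: (-6.357,6.438) -> (-0.373,1.593) [heading=321, draw]
  FD 7.4: (-0.373,1.593) -> (5.378,-3.064) [heading=321, draw]
  REPEAT 3 [
    -- iteration 1/3 --
    LT 271: heading 321 -> 232
    FD 13.5: (5.378,-3.064) -> (-2.934,-13.703) [heading=232, draw]
    -- iteration 2/3 --
    LT 271: heading 232 -> 143
    FD 13.5: (-2.934,-13.703) -> (-13.715,-5.578) [heading=143, draw]
    -- iteration 3/3 --
    LT 271: heading 143 -> 54
    FD 13.5: (-13.715,-5.578) -> (-5.78,5.344) [heading=54, draw]
  ]
]
RT 90: heading 54 -> 324
FD 14.6: (-5.78,5.344) -> (6.032,-3.238) [heading=324, draw]
Final: pos=(6.032,-3.238), heading=324, 19 segment(s) drawn
Segments drawn: 19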